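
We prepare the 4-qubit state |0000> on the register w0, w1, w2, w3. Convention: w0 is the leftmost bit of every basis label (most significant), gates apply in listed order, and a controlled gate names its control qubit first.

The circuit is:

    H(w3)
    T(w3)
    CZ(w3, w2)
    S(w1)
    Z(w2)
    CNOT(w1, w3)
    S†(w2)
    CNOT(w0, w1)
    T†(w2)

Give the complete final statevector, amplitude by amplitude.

After the circuit, the state carries amplitude sqrt(2)/2 on |0000>, sqrt(2)*exp(I*pi/4)/2 on |0001>, and 0 on every other basis state.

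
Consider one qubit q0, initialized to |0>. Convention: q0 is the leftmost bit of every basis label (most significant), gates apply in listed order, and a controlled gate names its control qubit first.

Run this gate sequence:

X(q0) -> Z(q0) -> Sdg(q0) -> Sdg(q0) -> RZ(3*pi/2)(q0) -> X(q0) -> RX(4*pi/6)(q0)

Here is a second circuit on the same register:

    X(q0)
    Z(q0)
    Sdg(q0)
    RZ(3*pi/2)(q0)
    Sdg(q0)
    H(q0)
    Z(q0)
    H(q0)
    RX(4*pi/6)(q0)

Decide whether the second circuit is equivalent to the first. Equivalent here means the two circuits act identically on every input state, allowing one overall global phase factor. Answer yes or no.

Yes: on every input state the two circuits agree up to one overall phase factor.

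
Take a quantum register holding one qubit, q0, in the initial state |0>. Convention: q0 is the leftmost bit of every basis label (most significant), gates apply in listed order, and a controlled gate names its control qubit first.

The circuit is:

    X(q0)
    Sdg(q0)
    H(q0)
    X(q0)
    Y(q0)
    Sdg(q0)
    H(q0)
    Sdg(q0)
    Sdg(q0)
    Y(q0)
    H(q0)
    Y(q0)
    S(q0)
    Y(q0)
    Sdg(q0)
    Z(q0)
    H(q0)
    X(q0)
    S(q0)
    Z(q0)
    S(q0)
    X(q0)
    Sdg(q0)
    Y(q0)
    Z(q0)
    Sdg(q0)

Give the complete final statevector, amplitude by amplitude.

The resulting statevector has amplitude -1/2 + I/2 on |0>, -1/2 - I/2 on |1>.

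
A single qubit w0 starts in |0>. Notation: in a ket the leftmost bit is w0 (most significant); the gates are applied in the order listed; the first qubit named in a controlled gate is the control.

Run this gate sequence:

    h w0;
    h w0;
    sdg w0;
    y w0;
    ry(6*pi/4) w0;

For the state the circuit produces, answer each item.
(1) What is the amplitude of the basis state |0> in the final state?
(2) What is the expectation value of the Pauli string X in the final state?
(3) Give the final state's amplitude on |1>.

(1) |0> carries amplitude -sqrt(2)*I/2 in the final state.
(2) The expectation value of X is 1.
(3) The final state's coefficient on |1> equals -sqrt(2)*I/2.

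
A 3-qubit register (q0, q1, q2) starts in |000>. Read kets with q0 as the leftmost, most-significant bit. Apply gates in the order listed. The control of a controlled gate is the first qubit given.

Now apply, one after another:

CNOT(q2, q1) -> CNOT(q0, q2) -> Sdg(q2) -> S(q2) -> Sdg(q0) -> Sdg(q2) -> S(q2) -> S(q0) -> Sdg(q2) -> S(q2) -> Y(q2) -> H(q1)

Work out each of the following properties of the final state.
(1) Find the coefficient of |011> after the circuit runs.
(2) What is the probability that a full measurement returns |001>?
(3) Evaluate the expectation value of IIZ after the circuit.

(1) The final state's coefficient on |011> equals sqrt(2)*I/2. Key observation: gates 3-10 undo each other exactly, leaving only the rest of the circuit to track.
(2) Outcome |001> occurs with probability 1/2.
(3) In the final state, IIZ has expectation -1.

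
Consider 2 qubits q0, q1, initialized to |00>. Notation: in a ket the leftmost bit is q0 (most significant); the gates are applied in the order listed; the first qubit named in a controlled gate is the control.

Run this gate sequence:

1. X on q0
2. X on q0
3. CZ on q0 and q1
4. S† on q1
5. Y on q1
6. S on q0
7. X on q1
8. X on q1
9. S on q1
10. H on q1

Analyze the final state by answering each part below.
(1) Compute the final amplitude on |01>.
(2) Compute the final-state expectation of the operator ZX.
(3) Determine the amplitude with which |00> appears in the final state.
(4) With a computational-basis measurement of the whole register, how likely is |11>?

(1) |01> carries amplitude sqrt(2)/2 in the final state.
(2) In the final state, ZX has expectation -1.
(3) The amplitude on |00> is -sqrt(2)/2.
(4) The probability of measuring |11> is 0.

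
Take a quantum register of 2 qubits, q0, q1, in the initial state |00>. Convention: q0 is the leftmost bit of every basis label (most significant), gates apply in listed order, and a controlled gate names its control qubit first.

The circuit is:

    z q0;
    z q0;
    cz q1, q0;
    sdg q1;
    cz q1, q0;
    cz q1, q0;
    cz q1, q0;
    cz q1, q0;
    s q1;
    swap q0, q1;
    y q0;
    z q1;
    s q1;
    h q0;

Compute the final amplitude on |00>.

The final state's coefficient on |00> equals sqrt(2)*I/2. Key observation: gates 4-9 undo each other exactly, leaving only the rest of the circuit to track.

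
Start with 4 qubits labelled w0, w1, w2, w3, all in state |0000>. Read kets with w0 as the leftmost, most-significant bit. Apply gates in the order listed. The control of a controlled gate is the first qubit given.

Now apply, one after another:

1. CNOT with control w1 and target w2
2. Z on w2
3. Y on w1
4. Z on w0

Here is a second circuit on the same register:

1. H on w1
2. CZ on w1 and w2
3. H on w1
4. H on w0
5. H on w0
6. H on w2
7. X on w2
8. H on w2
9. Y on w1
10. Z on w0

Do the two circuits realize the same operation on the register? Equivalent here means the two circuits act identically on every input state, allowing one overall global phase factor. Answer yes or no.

No, they are not equivalent — no single phase factor reconciles the two unitaries.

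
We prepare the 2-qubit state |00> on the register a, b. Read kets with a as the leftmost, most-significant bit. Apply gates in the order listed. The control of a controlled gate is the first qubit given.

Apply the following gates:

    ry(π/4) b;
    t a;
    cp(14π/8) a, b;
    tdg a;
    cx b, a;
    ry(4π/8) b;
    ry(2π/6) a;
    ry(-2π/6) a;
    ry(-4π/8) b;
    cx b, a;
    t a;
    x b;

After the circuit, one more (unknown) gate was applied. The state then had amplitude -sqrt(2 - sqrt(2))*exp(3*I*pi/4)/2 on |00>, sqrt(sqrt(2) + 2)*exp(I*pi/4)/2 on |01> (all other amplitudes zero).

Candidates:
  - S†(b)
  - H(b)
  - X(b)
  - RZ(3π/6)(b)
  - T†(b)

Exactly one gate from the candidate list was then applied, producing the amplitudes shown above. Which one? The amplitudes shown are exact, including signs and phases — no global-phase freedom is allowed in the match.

The unique candidate consistent with the amplitudes is RZ(3π/6)(b). Key observation: the block from step 4 through step 11 cancels to the identity and can be dropped.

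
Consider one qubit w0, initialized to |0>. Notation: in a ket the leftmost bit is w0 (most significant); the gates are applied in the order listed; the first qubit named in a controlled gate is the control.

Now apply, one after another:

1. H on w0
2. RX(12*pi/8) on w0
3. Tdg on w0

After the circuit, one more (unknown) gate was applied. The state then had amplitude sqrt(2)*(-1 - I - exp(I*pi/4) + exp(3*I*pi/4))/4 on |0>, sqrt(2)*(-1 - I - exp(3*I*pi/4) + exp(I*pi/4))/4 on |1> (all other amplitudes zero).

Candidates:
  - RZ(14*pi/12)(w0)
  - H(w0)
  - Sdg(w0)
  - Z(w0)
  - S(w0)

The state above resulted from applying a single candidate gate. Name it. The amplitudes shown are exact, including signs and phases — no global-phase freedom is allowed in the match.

The applied gate was H(w0).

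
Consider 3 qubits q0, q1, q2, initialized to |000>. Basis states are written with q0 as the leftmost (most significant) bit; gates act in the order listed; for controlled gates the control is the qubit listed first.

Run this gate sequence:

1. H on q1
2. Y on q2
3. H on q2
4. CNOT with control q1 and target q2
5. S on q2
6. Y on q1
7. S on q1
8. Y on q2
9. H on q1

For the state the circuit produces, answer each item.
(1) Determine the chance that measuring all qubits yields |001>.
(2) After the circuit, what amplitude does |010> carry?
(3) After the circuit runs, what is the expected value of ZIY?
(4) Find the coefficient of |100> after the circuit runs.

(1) The probability of measuring |001> is 1/4.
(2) |010> carries amplitude sqrt(2)*(1 - I)/4 in the final state.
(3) The observable ZIY averages to -1.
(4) |100> carries amplitude 0 in the final state.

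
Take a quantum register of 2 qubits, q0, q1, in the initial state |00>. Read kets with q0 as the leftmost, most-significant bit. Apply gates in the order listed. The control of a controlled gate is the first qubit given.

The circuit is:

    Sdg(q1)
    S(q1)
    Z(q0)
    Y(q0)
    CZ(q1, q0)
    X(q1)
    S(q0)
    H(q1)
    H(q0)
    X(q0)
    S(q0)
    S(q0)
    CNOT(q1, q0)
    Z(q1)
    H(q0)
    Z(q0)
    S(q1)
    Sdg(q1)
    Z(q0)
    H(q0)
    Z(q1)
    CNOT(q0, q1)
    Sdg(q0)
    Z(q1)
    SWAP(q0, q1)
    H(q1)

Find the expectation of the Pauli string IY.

The observable IY averages to -1. Key observation: gates 14-21 undo each other exactly, leaving only the rest of the circuit to track.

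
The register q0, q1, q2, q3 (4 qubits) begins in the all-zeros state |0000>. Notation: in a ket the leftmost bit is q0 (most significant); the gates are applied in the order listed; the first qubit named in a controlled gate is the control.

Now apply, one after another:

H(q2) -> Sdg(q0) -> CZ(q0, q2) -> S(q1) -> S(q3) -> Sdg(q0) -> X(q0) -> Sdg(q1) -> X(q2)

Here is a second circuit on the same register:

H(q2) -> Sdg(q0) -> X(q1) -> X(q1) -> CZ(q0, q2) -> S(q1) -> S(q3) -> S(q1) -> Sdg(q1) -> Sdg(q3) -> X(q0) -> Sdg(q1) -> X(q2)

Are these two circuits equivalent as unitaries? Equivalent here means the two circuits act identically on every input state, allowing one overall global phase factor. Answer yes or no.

No: there is an input state on which the two circuits produce genuinely different outputs (not merely differing by a phase).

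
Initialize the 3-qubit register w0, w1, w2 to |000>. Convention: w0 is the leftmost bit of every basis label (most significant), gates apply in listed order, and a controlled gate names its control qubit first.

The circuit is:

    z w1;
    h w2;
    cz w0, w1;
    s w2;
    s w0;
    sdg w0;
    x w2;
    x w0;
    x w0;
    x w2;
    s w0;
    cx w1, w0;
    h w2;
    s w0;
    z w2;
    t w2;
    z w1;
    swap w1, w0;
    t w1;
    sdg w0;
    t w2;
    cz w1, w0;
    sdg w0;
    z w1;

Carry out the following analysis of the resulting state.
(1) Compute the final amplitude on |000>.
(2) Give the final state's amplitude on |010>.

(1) The amplitude on |000> is 1/2 + I/2. Key observation: steps 6-11 multiply out to the identity, so the circuit reduces to the remaining gates.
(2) The amplitude on |010> is 0.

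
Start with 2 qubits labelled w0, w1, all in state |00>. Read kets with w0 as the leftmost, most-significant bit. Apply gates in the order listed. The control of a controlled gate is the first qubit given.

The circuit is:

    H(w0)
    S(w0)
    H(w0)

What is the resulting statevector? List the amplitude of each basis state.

The resulting statevector has amplitude 1/2 + I/2 on |00>, 0 on |01>, 1/2 - I/2 on |10>, 0 on |11>.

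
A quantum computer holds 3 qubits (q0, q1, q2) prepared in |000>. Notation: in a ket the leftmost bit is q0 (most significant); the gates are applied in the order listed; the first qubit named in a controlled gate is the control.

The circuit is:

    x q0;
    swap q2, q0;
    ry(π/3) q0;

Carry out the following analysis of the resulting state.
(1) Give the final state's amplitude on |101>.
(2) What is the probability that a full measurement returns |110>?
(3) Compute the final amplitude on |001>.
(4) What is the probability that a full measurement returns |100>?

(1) The amplitude on |101> is 1/2.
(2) A full measurement returns |110> with probability 0.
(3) The amplitude on |001> is sqrt(3)/2.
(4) Outcome |100> occurs with probability 0.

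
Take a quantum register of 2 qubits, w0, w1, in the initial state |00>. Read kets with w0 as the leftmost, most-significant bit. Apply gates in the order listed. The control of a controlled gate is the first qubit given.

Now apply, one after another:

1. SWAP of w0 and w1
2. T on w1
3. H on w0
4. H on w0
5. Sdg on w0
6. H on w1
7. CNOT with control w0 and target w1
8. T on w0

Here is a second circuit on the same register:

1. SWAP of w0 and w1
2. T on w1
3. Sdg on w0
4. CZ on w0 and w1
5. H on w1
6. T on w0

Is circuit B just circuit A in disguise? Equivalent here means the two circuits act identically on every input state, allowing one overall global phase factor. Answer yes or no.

Yes: on every input state the two circuits agree up to one overall phase factor.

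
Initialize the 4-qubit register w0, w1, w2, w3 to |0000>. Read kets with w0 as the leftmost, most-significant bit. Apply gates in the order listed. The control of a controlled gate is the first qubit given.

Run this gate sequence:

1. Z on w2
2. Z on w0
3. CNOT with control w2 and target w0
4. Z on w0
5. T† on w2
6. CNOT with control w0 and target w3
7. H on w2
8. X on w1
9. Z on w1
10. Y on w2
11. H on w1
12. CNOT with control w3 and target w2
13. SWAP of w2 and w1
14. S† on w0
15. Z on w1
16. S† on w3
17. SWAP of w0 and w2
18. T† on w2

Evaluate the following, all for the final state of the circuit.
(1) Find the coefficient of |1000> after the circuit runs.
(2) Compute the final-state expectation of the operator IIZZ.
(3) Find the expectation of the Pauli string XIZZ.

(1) The amplitude on |1000> is -I/2.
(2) The expectation value of IIZZ is 1.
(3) In the final state, XIZZ has expectation -1.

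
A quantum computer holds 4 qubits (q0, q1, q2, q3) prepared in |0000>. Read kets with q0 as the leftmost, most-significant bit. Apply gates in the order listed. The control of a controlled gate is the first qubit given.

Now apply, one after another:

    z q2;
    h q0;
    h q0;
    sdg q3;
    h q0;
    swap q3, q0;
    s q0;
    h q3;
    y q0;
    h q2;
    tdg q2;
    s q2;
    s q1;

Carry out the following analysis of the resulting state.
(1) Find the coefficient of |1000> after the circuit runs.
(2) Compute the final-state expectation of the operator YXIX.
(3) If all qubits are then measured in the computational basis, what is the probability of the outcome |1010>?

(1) |1000> carries amplitude sqrt(2)*I/2 in the final state. Key observation: the block from step 2 through step 3 cancels to the identity and can be dropped.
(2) The expectation value of YXIX is 0.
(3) Outcome |1010> occurs with probability 1/2.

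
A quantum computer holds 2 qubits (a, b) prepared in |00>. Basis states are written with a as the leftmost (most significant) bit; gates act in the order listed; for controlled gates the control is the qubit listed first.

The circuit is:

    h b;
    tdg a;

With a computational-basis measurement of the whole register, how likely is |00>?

Outcome |00> occurs with probability 1/2.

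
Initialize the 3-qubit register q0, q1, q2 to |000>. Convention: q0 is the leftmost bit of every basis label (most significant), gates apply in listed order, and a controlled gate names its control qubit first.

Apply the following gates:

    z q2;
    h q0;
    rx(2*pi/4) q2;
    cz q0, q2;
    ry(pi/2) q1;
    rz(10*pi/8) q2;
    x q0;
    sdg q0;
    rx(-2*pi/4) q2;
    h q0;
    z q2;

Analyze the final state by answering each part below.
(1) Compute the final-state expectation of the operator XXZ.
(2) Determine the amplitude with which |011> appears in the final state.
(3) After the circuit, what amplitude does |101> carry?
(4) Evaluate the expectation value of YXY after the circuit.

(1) The expectation value of XXZ is sqrt(2)/2.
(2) |011> carries amplitude sqrt(2)*(1 - (1 + I)*exp(3*I*pi/4) + I)*exp(3*I*pi/8)/8 in the final state.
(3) The final state's coefficient on |101> equals sqrt(2)*(-1 - (1 - I)*exp(3*I*pi/4) + I)*exp(3*I*pi/8)/8.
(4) In the final state, YXY has expectation -1.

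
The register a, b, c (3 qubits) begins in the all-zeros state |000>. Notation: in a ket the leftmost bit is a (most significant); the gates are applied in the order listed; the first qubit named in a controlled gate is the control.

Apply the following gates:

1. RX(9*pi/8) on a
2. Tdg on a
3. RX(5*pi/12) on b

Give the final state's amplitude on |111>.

The final state's coefficient on |111> equals 0.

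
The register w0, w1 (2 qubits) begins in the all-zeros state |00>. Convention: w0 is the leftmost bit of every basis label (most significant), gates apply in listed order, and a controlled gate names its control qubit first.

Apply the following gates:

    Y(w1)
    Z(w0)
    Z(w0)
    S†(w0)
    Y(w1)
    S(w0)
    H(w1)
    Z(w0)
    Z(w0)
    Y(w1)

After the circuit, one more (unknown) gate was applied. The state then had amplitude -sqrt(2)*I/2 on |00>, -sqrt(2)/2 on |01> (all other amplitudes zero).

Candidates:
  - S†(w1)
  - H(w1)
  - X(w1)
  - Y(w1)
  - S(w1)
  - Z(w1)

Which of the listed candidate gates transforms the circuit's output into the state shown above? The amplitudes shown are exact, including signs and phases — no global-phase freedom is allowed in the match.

The applied gate was S(w1).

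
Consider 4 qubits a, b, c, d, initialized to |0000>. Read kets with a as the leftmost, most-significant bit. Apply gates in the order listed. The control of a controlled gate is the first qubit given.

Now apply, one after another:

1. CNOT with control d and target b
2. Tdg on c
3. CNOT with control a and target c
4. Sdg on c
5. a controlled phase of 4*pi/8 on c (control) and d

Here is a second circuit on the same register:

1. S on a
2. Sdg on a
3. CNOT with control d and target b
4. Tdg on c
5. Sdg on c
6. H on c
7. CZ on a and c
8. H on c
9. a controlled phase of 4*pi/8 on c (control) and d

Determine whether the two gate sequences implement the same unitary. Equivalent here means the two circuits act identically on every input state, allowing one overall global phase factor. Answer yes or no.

No, they are not equivalent — no single phase factor reconciles the two unitaries.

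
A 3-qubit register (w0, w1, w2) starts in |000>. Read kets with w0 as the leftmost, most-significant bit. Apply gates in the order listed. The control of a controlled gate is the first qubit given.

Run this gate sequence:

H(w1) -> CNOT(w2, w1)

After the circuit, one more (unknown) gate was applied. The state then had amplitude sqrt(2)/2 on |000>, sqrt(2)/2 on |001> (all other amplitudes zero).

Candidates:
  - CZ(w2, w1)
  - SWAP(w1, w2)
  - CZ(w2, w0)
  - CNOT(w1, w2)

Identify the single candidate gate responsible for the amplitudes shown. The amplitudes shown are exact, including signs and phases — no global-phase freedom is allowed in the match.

The unique candidate consistent with the amplitudes is SWAP(w1, w2).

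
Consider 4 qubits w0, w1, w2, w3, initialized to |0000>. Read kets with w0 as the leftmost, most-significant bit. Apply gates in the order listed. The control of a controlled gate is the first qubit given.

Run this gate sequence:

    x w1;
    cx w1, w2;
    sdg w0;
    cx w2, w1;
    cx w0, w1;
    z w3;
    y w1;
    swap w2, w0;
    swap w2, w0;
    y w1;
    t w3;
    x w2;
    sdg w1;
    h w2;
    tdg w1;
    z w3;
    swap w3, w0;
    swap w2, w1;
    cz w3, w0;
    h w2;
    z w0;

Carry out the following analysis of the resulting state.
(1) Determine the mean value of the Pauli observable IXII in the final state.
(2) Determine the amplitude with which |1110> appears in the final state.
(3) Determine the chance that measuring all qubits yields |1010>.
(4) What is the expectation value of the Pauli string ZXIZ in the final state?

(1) In the final state, IXII has expectation 1.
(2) The final state's coefficient on |1110> equals 0.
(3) Outcome |1010> occurs with probability 0.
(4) The expectation value of ZXIZ is 1.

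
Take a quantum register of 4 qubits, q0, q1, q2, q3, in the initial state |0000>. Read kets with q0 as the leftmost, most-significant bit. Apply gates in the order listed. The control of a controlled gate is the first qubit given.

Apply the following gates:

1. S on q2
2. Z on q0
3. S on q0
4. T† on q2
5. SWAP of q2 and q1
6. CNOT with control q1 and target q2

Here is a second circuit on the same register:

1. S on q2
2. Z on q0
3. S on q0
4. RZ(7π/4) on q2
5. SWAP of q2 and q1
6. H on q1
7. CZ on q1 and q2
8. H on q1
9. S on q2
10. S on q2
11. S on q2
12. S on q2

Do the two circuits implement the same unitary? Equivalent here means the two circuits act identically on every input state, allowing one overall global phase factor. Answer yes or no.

No — the two circuits implement different unitaries, even allowing a global phase.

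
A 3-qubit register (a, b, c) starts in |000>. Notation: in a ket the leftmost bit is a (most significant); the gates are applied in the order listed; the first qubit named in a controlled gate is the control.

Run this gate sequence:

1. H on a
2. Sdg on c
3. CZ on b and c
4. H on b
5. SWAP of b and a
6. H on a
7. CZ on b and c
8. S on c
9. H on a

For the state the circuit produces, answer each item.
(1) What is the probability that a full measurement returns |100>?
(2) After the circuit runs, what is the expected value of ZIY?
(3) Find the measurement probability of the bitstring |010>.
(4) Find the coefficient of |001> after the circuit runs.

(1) Outcome |100> occurs with probability 1/4.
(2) In the final state, ZIY has expectation 0.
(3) The probability of measuring |010> is 1/4.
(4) The amplitude on |001> is 0.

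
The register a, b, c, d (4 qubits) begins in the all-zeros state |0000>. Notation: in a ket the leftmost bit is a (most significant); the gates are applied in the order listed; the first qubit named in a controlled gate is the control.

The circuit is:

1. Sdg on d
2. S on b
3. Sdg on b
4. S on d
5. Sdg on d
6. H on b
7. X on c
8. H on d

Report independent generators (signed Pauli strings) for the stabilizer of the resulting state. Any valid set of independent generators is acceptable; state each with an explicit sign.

The final state is stabilized by the group generated by +IXII, +IIIX, +ZIII, -IIZI; other independent generating sets are equally valid. Key observation: steps 1-4 multiply out to the identity, so the circuit reduces to the remaining gates.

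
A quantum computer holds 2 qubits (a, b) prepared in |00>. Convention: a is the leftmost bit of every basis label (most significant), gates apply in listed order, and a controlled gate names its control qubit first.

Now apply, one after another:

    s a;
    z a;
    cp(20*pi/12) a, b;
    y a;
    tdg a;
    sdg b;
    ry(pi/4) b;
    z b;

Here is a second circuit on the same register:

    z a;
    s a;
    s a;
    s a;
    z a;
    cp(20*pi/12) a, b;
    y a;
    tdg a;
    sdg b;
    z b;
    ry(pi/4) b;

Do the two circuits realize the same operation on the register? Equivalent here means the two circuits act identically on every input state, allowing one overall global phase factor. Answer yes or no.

No — the two circuits implement different unitaries, even allowing a global phase.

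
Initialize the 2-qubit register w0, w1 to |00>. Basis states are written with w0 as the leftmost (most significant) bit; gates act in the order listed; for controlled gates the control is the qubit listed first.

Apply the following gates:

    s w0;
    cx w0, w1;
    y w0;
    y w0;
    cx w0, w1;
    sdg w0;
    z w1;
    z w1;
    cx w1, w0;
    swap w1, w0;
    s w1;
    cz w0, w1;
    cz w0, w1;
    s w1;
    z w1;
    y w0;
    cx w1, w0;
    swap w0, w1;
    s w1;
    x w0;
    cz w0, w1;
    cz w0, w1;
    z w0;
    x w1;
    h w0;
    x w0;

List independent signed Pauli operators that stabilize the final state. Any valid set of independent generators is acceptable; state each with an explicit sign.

The final state is stabilized by the group generated by -XI, +IZ; other independent generating sets are equally valid. Key observation: gates 1-6 undo each other exactly, leaving only the rest of the circuit to track.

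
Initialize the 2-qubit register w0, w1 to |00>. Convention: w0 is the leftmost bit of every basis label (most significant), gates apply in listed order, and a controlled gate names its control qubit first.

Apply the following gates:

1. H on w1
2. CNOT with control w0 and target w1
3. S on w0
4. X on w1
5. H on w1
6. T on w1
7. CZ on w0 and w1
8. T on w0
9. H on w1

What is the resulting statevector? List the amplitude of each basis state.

The resulting statevector has amplitude sqrt(2)/2 on |00>, sqrt(2)/2 on |01>, 0 on |10>, 0 on |11>.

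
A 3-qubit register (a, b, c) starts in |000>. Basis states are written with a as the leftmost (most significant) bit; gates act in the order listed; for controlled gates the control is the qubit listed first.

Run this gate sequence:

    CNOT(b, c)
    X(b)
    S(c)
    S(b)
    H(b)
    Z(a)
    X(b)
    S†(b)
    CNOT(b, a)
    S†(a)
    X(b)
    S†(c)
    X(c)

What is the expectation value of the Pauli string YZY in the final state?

The expectation value of YZY is 0.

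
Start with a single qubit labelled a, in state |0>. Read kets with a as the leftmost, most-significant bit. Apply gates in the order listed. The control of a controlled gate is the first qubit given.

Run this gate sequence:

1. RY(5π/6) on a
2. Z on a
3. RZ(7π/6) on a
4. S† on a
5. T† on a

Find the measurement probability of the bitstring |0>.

The probability of measuring |0> is 1/2 - sqrt(3)/4.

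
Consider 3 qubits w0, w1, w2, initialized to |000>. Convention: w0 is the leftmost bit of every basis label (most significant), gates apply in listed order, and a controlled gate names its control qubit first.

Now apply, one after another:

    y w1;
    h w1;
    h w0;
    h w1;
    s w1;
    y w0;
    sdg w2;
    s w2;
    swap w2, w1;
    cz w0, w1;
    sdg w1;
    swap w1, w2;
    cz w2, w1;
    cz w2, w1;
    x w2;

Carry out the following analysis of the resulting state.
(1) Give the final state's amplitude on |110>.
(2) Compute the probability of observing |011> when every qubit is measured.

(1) The final state's coefficient on |110> equals 0.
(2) The probability of measuring |011> is 1/2.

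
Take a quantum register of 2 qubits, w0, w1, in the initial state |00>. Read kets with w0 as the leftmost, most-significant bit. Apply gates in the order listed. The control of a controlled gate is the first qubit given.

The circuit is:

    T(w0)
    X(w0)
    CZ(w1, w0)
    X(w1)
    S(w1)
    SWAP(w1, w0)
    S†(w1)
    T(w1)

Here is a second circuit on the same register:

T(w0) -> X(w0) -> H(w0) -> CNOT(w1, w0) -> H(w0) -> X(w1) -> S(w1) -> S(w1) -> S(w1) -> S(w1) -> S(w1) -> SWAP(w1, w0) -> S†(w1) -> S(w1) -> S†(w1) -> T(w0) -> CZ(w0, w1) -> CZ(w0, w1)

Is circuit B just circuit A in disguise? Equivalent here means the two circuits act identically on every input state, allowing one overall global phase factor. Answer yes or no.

No — the two circuits implement different unitaries, even allowing a global phase.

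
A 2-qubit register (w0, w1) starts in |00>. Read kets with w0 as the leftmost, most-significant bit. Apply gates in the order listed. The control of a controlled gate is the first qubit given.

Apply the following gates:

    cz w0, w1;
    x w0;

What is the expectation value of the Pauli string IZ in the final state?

The observable IZ averages to 1.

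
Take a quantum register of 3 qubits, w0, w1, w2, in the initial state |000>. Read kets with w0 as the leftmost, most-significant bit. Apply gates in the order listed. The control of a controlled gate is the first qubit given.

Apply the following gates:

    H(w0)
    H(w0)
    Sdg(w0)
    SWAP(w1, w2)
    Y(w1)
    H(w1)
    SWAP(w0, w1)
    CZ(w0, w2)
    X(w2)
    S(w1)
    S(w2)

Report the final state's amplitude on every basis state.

The resulting statevector has amplitude -sqrt(2)/2 on |001>, sqrt(2)/2 on |101>, and 0 on every other basis state. Key observation: the block from step 1 through step 2 cancels to the identity and can be dropped.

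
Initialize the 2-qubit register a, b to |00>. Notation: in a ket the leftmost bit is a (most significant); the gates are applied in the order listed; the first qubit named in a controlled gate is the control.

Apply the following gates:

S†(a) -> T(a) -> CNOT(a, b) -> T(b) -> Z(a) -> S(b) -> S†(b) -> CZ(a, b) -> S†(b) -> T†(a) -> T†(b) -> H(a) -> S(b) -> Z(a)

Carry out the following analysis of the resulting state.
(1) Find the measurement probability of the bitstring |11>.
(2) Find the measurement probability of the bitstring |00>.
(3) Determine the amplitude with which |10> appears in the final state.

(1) A full measurement returns |11> with probability 0.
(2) Outcome |00> occurs with probability 1/2.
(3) The final state's coefficient on |10> equals -sqrt(2)/2.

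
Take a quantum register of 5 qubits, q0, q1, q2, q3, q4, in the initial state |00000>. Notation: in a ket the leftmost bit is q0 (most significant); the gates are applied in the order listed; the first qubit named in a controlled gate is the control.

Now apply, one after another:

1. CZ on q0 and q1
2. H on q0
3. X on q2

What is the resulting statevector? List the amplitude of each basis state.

The resulting statevector has amplitude sqrt(2)/2 on |00100>, sqrt(2)/2 on |10100>, and 0 on every other basis state.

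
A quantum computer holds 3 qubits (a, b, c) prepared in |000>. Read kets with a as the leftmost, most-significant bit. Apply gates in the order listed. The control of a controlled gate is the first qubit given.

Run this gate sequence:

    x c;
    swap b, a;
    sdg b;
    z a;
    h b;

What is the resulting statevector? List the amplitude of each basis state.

The final amplitudes are sqrt(2)/2 on |001>, sqrt(2)/2 on |011>, and 0 on every other basis state.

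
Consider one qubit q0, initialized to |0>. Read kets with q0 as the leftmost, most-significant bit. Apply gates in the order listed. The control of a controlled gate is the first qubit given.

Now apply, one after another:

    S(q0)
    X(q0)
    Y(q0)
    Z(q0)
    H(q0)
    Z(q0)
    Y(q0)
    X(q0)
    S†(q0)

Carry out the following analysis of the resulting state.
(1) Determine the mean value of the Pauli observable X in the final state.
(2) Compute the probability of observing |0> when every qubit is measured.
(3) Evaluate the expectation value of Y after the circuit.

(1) The observable X averages to 0.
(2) Outcome |0> occurs with probability 1/2.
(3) The expectation value of Y is -1.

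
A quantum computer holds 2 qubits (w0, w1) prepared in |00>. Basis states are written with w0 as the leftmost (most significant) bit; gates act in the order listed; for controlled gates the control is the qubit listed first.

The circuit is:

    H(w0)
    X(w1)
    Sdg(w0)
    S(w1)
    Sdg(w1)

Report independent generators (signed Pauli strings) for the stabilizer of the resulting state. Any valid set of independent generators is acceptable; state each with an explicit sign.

The final state is stabilized by the group generated by -YI, -IZ; other independent generating sets are equally valid.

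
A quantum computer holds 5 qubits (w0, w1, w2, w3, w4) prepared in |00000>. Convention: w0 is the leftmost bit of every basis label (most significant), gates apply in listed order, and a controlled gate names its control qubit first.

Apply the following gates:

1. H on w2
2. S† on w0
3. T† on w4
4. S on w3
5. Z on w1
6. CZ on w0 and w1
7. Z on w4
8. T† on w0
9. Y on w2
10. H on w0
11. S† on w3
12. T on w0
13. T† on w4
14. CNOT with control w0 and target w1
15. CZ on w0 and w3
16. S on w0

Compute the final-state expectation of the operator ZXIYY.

The observable ZXIYY averages to 0.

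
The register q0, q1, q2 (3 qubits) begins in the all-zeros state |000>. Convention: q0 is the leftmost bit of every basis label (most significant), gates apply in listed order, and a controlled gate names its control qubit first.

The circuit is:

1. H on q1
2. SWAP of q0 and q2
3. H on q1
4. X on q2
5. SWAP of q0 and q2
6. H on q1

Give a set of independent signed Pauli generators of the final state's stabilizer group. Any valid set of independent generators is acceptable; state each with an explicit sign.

One valid set of independent stabilizer generators is +IXI, -ZII, +IIZ (any independent generating set of the same group is equally correct).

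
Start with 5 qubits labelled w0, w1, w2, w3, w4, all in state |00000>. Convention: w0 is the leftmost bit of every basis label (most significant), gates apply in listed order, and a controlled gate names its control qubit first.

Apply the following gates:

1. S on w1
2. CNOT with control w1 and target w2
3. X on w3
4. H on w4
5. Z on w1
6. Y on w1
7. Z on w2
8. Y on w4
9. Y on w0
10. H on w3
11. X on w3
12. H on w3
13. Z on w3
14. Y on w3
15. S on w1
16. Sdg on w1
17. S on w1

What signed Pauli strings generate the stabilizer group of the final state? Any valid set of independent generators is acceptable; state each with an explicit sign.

The stabilizer group can be generated by -IIIIX, -ZIIII, -IZIII, +IIZII, +IIIZI, among other valid generating sets. Key observation: gates 10-13 undo each other exactly, leaving only the rest of the circuit to track.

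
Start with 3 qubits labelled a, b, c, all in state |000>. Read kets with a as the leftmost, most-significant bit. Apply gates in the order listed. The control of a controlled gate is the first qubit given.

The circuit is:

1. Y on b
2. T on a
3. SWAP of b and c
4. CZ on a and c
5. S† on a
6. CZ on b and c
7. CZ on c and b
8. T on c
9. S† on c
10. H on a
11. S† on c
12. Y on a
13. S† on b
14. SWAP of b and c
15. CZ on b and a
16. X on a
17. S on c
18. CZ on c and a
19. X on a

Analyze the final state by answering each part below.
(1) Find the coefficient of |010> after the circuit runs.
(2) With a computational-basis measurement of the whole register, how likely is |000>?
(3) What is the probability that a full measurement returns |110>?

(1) |010> carries amplitude -sqrt(2)*exp(I*pi/4)/2 in the final state.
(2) The probability of measuring |000> is 0.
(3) A full measurement returns |110> with probability 1/2.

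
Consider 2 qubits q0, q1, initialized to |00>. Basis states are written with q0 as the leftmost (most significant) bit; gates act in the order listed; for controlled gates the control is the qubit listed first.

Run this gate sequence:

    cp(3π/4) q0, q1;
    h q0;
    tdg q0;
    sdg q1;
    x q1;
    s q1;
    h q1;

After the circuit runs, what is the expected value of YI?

In the final state, YI has expectation -sqrt(2)/2.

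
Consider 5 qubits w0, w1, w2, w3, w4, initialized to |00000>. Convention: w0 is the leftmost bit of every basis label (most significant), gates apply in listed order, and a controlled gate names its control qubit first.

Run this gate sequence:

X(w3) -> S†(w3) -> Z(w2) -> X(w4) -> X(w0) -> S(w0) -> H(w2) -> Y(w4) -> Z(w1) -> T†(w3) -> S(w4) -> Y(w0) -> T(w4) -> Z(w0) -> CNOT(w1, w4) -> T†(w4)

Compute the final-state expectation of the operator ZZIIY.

The observable ZZIIY averages to 0.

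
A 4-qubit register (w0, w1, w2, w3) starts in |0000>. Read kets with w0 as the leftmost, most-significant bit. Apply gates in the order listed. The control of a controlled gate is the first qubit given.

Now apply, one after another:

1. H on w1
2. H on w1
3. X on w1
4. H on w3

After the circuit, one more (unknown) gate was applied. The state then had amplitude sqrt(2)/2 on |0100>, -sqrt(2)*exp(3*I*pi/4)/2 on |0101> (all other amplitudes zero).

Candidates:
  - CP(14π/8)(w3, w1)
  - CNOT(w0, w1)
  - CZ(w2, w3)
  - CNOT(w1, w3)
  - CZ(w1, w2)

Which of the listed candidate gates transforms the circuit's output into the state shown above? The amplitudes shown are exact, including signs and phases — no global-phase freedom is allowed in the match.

It was CP(14π/8)(w3, w1) that produced the state shown.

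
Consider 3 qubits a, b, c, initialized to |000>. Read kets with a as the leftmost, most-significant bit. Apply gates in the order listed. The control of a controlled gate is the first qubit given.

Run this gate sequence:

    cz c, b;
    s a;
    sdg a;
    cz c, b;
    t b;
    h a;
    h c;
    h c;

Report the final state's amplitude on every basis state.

The final amplitudes are sqrt(2)/2 on |000>, sqrt(2)/2 on |100>, and 0 on every other basis state. Key observation: steps 1-4 multiply out to the identity, so the circuit reduces to the remaining gates.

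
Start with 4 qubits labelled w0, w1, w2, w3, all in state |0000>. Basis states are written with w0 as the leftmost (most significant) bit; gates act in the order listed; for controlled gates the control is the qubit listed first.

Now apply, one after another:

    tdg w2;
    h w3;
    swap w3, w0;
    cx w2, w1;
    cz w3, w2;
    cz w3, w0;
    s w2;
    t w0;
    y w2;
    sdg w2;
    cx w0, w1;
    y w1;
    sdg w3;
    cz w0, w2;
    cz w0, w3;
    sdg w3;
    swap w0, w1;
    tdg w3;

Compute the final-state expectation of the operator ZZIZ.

In the final state, ZZIZ has expectation -1.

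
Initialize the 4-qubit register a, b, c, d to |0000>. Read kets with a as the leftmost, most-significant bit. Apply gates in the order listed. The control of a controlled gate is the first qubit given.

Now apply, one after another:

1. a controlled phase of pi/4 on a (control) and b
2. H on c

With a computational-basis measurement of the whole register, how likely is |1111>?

A full measurement returns |1111> with probability 0.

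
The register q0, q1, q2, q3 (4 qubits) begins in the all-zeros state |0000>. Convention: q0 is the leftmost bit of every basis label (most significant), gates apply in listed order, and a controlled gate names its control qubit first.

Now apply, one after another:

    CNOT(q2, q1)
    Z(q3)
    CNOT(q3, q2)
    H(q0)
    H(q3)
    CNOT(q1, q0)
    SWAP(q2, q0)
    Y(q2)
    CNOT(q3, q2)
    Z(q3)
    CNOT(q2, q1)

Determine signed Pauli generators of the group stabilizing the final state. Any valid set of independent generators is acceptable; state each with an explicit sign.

One valid set of independent stabilizer generators is -IXXI, +IIIX, +ZIII, +IZZI (any independent generating set of the same group is equally correct).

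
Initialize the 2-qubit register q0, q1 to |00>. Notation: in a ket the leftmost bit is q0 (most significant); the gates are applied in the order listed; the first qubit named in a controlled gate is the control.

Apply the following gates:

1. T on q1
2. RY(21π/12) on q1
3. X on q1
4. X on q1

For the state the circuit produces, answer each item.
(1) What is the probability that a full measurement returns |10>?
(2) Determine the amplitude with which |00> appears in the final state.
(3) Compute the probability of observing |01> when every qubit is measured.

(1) A full measurement returns |10> with probability 0. Key observation: the block from step 3 through step 4 cancels to the identity and can be dropped.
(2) |00> carries amplitude -sqrt(sqrt(2) + 2)/2 in the final state.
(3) Outcome |01> occurs with probability 1/2 - sqrt(2)/4.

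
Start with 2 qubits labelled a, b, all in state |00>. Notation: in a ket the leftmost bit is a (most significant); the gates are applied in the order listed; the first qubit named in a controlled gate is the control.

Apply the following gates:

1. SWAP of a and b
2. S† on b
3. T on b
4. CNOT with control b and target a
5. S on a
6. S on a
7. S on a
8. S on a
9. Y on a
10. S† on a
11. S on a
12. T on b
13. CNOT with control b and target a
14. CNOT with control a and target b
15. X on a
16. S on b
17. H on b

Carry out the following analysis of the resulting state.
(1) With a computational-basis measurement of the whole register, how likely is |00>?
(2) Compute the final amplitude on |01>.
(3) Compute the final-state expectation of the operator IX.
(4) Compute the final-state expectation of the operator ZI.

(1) Outcome |00> occurs with probability 1/2.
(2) |01> carries amplitude sqrt(2)/2 in the final state.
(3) The observable IX averages to -1.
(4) The expectation value of ZI is 1.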